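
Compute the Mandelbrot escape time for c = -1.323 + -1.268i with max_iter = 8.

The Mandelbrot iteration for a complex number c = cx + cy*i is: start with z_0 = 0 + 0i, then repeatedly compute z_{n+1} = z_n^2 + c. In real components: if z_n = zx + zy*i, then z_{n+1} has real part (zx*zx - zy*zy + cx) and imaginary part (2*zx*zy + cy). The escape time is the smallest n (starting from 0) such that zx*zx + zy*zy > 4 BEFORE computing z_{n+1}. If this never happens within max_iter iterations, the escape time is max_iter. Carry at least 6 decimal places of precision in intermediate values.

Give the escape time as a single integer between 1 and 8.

z_0 = 0 + 0i, c = -1.3230 + -1.2680i
Iter 1: z = -1.3230 + -1.2680i, |z|^2 = 3.3582
Iter 2: z = -1.1805 + 2.0871i, |z|^2 = 5.7497
Escaped at iteration 2

Answer: 2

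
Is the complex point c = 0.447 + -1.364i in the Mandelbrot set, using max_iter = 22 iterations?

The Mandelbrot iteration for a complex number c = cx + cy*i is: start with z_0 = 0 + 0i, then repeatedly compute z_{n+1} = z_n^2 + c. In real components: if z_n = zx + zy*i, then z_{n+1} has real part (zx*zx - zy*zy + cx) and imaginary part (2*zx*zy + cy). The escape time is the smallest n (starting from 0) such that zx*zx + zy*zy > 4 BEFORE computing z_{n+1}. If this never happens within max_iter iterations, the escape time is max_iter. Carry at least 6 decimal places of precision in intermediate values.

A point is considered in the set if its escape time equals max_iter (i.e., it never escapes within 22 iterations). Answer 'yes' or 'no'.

Answer: no

Derivation:
z_0 = 0 + 0i, c = 0.4470 + -1.3640i
Iter 1: z = 0.4470 + -1.3640i, |z|^2 = 2.0603
Iter 2: z = -1.2137 + -2.5834i, |z|^2 = 8.1471
Escaped at iteration 2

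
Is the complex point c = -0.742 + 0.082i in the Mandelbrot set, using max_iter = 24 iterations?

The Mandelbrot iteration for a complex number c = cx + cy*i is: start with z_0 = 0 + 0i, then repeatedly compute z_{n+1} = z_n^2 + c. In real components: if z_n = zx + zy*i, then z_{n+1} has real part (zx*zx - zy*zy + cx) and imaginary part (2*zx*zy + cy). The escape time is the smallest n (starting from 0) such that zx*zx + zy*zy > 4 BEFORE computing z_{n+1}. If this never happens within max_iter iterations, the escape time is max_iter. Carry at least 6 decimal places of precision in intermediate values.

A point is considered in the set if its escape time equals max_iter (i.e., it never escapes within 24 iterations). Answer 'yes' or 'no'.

z_0 = 0 + 0i, c = -0.7420 + 0.0820i
Iter 1: z = -0.7420 + 0.0820i, |z|^2 = 0.5573
Iter 2: z = -0.1982 + -0.0397i, |z|^2 = 0.0408
Iter 3: z = -0.7043 + 0.0977i, |z|^2 = 0.5056
Iter 4: z = -0.2555 + -0.0557i, |z|^2 = 0.0684
Iter 5: z = -0.6798 + 0.1104i, |z|^2 = 0.4743
Iter 6: z = -0.2920 + -0.0682i, |z|^2 = 0.0899
Iter 7: z = -0.6614 + 0.1218i, |z|^2 = 0.4522
Iter 8: z = -0.3194 + -0.0791i, |z|^2 = 0.1083
Iter 9: z = -0.6462 + 0.1326i, |z|^2 = 0.4352
Iter 10: z = -0.3420 + -0.0893i, |z|^2 = 0.1249
Iter 11: z = -0.6330 + 0.1431i, |z|^2 = 0.4212
Iter 12: z = -0.3617 + -0.0992i, |z|^2 = 0.1407
Iter 13: z = -0.6210 + 0.1537i, |z|^2 = 0.4092
Iter 14: z = -0.3800 + -0.1089i, |z|^2 = 0.1563
Iter 15: z = -0.6094 + 0.1648i, |z|^2 = 0.3986
Iter 16: z = -0.3977 + -0.1189i, |z|^2 = 0.1723
Iter 17: z = -0.5979 + 0.1766i, |z|^2 = 0.3887
Iter 18: z = -0.4156 + -0.1291i, |z|^2 = 0.1894
Iter 19: z = -0.5859 + 0.1894i, |z|^2 = 0.3791
Iter 20: z = -0.4346 + -0.1399i, |z|^2 = 0.2084
Iter 21: z = -0.5727 + 0.2036i, |z|^2 = 0.3695
Iter 22: z = -0.4554 + -0.1512i, |z|^2 = 0.2303
Iter 23: z = -0.5574 + 0.2197i, |z|^2 = 0.3590
Did not escape in 24 iterations → in set

Answer: yes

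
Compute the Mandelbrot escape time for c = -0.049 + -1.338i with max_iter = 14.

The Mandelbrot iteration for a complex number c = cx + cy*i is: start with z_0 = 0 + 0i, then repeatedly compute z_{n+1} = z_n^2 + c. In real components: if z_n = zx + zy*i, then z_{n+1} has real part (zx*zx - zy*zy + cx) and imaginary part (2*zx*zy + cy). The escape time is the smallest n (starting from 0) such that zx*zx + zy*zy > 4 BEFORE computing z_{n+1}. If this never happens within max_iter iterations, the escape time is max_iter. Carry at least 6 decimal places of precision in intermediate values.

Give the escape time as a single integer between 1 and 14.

z_0 = 0 + 0i, c = -0.0490 + -1.3380i
Iter 1: z = -0.0490 + -1.3380i, |z|^2 = 1.7926
Iter 2: z = -1.8368 + -1.2069i, |z|^2 = 4.8305
Escaped at iteration 2

Answer: 2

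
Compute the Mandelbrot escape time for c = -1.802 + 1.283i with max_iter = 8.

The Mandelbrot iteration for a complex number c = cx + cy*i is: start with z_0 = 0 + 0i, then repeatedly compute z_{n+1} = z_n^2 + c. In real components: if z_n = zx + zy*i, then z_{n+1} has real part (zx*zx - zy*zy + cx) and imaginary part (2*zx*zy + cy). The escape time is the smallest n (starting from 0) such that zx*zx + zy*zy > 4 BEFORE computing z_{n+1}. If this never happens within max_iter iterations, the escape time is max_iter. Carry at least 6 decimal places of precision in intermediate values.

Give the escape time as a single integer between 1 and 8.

z_0 = 0 + 0i, c = -1.8020 + 1.2830i
Iter 1: z = -1.8020 + 1.2830i, |z|^2 = 4.8933
Escaped at iteration 1

Answer: 1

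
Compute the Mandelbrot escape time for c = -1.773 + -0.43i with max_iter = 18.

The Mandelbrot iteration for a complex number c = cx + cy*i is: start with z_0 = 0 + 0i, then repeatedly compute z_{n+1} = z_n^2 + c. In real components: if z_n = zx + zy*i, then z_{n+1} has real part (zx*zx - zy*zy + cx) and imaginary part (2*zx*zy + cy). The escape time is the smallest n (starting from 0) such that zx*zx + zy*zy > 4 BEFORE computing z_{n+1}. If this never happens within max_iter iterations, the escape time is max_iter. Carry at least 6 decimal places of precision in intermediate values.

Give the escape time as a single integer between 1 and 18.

z_0 = 0 + 0i, c = -1.7730 + -0.4300i
Iter 1: z = -1.7730 + -0.4300i, |z|^2 = 3.3284
Iter 2: z = 1.1856 + 1.0948i, |z|^2 = 2.6043
Iter 3: z = -1.5658 + 2.1660i, |z|^2 = 7.1434
Escaped at iteration 3

Answer: 3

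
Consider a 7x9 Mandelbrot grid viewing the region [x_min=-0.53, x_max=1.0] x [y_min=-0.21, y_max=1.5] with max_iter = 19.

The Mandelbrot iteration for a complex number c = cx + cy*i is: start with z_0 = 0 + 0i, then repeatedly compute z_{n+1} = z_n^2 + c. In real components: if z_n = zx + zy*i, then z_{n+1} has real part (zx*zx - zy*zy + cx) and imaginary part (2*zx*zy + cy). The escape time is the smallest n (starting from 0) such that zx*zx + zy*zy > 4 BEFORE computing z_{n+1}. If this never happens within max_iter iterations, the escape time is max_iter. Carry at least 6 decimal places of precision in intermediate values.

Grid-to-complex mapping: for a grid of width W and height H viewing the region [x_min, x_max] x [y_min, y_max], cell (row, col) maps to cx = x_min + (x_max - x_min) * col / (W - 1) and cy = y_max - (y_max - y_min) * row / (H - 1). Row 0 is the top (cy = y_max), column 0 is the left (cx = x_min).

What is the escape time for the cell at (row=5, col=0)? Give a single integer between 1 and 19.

z_0 = 0 + 0i, c = -0.5300 + 0.4312i
Iter 1: z = -0.5300 + 0.4312i, |z|^2 = 0.4669
Iter 2: z = -0.4351 + -0.0259i, |z|^2 = 0.1900
Iter 3: z = -0.3414 + 0.4538i, |z|^2 = 0.3224
Iter 4: z = -0.6194 + 0.1214i, |z|^2 = 0.3984
Iter 5: z = -0.1611 + 0.2808i, |z|^2 = 0.1048
Iter 6: z = -0.5829 + 0.3407i, |z|^2 = 0.4559
Iter 7: z = -0.3063 + 0.0340i, |z|^2 = 0.0950
Iter 8: z = -0.4373 + 0.4104i, |z|^2 = 0.3597
Iter 9: z = -0.5072 + 0.0723i, |z|^2 = 0.2625
Iter 10: z = -0.2780 + 0.3579i, |z|^2 = 0.2054
Iter 11: z = -0.5808 + 0.2323i, |z|^2 = 0.3913
Iter 12: z = -0.2466 + 0.1614i, |z|^2 = 0.0869
Iter 13: z = -0.4953 + 0.3516i, |z|^2 = 0.3689
Iter 14: z = -0.4084 + 0.0829i, |z|^2 = 0.1736
Iter 15: z = -0.3701 + 0.3635i, |z|^2 = 0.2691
Iter 16: z = -0.5251 + 0.1622i, |z|^2 = 0.3021
Iter 17: z = -0.2805 + 0.2609i, |z|^2 = 0.1468
Iter 18: z = -0.5194 + 0.2849i, |z|^2 = 0.3509

Answer: 19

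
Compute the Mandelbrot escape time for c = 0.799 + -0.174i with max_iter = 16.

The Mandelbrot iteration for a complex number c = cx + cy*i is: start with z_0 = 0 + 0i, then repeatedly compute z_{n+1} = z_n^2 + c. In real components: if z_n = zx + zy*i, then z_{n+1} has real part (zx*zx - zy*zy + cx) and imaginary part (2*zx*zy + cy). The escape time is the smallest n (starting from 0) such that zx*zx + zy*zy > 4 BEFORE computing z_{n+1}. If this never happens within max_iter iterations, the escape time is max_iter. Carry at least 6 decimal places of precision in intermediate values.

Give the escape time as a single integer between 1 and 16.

Answer: 3

Derivation:
z_0 = 0 + 0i, c = 0.7990 + -0.1740i
Iter 1: z = 0.7990 + -0.1740i, |z|^2 = 0.6687
Iter 2: z = 1.4071 + -0.4521i, |z|^2 = 2.1844
Iter 3: z = 2.5746 + -1.4462i, |z|^2 = 8.7203
Escaped at iteration 3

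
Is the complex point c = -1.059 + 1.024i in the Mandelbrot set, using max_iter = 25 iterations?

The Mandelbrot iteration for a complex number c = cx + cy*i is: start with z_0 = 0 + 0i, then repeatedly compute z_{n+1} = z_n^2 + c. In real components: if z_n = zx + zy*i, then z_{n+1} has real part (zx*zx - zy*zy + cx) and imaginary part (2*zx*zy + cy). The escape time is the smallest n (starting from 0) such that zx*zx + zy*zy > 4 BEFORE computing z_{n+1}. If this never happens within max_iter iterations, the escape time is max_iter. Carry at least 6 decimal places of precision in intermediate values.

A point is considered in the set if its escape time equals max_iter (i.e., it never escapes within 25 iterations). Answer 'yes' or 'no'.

Answer: no

Derivation:
z_0 = 0 + 0i, c = -1.0590 + 1.0240i
Iter 1: z = -1.0590 + 1.0240i, |z|^2 = 2.1701
Iter 2: z = -0.9861 + -1.1448i, |z|^2 = 2.2830
Iter 3: z = -1.3973 + 3.2818i, |z|^2 = 12.7227
Escaped at iteration 3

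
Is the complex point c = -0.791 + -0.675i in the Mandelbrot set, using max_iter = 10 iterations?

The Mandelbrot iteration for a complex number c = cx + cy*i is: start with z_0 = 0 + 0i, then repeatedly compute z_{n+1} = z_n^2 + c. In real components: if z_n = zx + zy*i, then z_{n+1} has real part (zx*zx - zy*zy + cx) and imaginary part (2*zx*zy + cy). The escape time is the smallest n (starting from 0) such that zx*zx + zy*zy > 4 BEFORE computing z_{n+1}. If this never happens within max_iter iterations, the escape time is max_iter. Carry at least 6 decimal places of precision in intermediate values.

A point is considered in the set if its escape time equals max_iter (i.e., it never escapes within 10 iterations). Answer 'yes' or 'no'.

Answer: no

Derivation:
z_0 = 0 + 0i, c = -0.7910 + -0.6750i
Iter 1: z = -0.7910 + -0.6750i, |z|^2 = 1.0813
Iter 2: z = -0.6209 + 0.3929i, |z|^2 = 0.5399
Iter 3: z = -0.5598 + -1.1629i, |z|^2 = 1.6656
Iter 4: z = -1.8299 + 0.6269i, |z|^2 = 3.7417
Iter 5: z = 2.1648 + -2.9693i, |z|^2 = 13.5026
Escaped at iteration 5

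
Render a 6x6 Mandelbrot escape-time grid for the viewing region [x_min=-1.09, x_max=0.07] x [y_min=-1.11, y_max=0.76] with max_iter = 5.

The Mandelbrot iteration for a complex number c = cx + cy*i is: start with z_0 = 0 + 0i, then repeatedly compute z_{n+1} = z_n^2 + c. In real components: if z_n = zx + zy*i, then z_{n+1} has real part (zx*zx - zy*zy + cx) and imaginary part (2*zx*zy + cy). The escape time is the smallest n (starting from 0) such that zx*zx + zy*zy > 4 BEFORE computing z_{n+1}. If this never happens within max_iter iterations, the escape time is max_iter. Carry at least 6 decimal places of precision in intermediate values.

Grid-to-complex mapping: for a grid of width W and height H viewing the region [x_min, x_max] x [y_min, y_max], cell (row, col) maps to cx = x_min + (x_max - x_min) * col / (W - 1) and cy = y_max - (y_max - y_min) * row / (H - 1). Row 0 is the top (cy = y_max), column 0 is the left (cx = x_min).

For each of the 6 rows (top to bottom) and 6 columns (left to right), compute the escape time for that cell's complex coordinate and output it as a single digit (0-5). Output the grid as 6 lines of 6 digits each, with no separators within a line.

Answer: 345555
555555
555555
555555
345555
333454

Derivation:
(row=0, col=0): c = -1.0900 + 0.7600i → escape time 3
(row=0, col=1): c = -0.8580 + 0.7600i → escape time 4
(row=0, col=2): c = -0.6260 + 0.7600i → escape time 5
(row=0, col=3): c = -0.3940 + 0.7600i → escape time 5
(row=0, col=4): c = -0.1620 + 0.7600i → escape time 5
(row=0, col=5): c = 0.0700 + 0.7600i → escape time 5
(row=1, col=0): c = -1.0900 + 0.3860i → escape time 5
(row=1, col=1): c = -0.8580 + 0.3860i → escape time 5
(row=1, col=2): c = -0.6260 + 0.3860i → escape time 5
(row=1, col=3): c = -0.3940 + 0.3860i → escape time 5
(row=1, col=4): c = -0.1620 + 0.3860i → escape time 5
(row=1, col=5): c = 0.0700 + 0.3860i → escape time 5
(row=2, col=0): c = -1.0900 + 0.0120i → escape time 5
(row=2, col=1): c = -0.8580 + 0.0120i → escape time 5
(row=2, col=2): c = -0.6260 + 0.0120i → escape time 5
(row=2, col=3): c = -0.3940 + 0.0120i → escape time 5
(row=2, col=4): c = -0.1620 + 0.0120i → escape time 5
(row=2, col=5): c = 0.0700 + 0.0120i → escape time 5
(row=3, col=0): c = -1.0900 + -0.3620i → escape time 5
(row=3, col=1): c = -0.8580 + -0.3620i → escape time 5
(row=3, col=2): c = -0.6260 + -0.3620i → escape time 5
(row=3, col=3): c = -0.3940 + -0.3620i → escape time 5
(row=3, col=4): c = -0.1620 + -0.3620i → escape time 5
(row=3, col=5): c = 0.0700 + -0.3620i → escape time 5
(row=4, col=0): c = -1.0900 + -0.7360i → escape time 3
(row=4, col=1): c = -0.8580 + -0.7360i → escape time 4
(row=4, col=2): c = -0.6260 + -0.7360i → escape time 5
(row=4, col=3): c = -0.3940 + -0.7360i → escape time 5
(row=4, col=4): c = -0.1620 + -0.7360i → escape time 5
(row=4, col=5): c = 0.0700 + -0.7360i → escape time 5
(row=5, col=0): c = -1.0900 + -1.1100i → escape time 3
(row=5, col=1): c = -0.8580 + -1.1100i → escape time 3
(row=5, col=2): c = -0.6260 + -1.1100i → escape time 3
(row=5, col=3): c = -0.3940 + -1.1100i → escape time 4
(row=5, col=4): c = -0.1620 + -1.1100i → escape time 5
(row=5, col=5): c = 0.0700 + -1.1100i → escape time 4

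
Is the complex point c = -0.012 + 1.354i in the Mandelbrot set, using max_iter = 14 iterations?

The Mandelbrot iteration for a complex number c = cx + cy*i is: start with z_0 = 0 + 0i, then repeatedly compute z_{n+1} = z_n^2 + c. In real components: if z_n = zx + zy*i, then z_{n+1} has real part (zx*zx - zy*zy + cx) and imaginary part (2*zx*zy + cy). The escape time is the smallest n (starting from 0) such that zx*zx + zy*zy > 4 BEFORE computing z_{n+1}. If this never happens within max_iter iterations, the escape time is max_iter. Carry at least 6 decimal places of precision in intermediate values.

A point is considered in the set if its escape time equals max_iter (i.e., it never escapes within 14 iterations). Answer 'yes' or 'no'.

Answer: no

Derivation:
z_0 = 0 + 0i, c = -0.0120 + 1.3540i
Iter 1: z = -0.0120 + 1.3540i, |z|^2 = 1.8335
Iter 2: z = -1.8452 + 1.3215i, |z|^2 = 5.1510
Escaped at iteration 2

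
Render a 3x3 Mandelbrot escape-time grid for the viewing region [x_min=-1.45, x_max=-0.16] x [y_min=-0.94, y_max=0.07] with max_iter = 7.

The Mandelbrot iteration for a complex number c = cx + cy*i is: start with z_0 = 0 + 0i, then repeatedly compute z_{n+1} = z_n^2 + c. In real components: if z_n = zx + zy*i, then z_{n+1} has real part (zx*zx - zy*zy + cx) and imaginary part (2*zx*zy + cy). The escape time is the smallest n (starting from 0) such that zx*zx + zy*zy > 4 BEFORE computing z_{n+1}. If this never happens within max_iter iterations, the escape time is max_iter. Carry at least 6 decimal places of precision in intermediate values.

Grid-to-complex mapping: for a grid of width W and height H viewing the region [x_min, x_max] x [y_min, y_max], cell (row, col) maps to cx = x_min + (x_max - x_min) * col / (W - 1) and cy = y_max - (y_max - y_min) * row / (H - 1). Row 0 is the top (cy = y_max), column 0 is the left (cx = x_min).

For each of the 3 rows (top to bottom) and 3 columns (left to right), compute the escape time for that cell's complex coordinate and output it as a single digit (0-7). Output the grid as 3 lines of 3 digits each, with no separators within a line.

(row=0, col=0): c = -1.4500 + 0.0700i → escape time 7
(row=0, col=1): c = -0.8050 + 0.0700i → escape time 7
(row=0, col=2): c = -0.1600 + 0.0700i → escape time 7
(row=1, col=0): c = -1.4500 + -0.4350i → escape time 4
(row=1, col=1): c = -0.8050 + -0.4350i → escape time 7
(row=1, col=2): c = -0.1600 + -0.4350i → escape time 7
(row=2, col=0): c = -1.4500 + -0.9400i → escape time 3
(row=2, col=1): c = -0.8050 + -0.9400i → escape time 3
(row=2, col=2): c = -0.1600 + -0.9400i → escape time 7

Answer: 777
477
337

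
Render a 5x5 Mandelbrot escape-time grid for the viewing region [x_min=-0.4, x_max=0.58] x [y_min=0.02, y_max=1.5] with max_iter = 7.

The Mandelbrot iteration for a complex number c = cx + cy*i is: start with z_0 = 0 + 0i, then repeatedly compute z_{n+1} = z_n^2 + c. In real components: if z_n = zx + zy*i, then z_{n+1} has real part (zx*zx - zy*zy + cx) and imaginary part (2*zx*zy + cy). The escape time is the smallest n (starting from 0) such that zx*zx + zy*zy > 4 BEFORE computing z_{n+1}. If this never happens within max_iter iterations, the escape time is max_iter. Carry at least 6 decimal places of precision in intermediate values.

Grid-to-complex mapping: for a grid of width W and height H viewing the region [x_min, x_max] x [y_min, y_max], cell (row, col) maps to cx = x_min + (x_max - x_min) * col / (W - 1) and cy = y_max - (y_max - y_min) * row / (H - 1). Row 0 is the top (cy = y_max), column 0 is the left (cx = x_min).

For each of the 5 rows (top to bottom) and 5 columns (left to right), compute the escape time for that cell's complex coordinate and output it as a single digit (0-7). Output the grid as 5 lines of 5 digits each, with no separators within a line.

(row=0, col=0): c = -0.4000 + 1.5000i → escape time 2
(row=0, col=1): c = -0.1550 + 1.5000i → escape time 2
(row=0, col=2): c = 0.0900 + 1.5000i → escape time 2
(row=0, col=3): c = 0.3350 + 1.5000i → escape time 2
(row=0, col=4): c = 0.5800 + 1.5000i → escape time 2
(row=1, col=0): c = -0.4000 + 1.1300i → escape time 4
(row=1, col=1): c = -0.1550 + 1.1300i → escape time 5
(row=1, col=2): c = 0.0900 + 1.1300i → escape time 3
(row=1, col=3): c = 0.3350 + 1.1300i → escape time 2
(row=1, col=4): c = 0.5800 + 1.1300i → escape time 2
(row=2, col=0): c = -0.4000 + 0.7600i → escape time 7
(row=2, col=1): c = -0.1550 + 0.7600i → escape time 7
(row=2, col=2): c = 0.0900 + 0.7600i → escape time 7
(row=2, col=3): c = 0.3350 + 0.7600i → escape time 5
(row=2, col=4): c = 0.5800 + 0.7600i → escape time 3
(row=3, col=0): c = -0.4000 + 0.3900i → escape time 7
(row=3, col=1): c = -0.1550 + 0.3900i → escape time 7
(row=3, col=2): c = 0.0900 + 0.3900i → escape time 7
(row=3, col=3): c = 0.3350 + 0.3900i → escape time 7
(row=3, col=4): c = 0.5800 + 0.3900i → escape time 4
(row=4, col=0): c = -0.4000 + 0.0200i → escape time 7
(row=4, col=1): c = -0.1550 + 0.0200i → escape time 7
(row=4, col=2): c = 0.0900 + 0.0200i → escape time 7
(row=4, col=3): c = 0.3350 + 0.0200i → escape time 7
(row=4, col=4): c = 0.5800 + 0.0200i → escape time 4

Answer: 22222
45322
77753
77774
77774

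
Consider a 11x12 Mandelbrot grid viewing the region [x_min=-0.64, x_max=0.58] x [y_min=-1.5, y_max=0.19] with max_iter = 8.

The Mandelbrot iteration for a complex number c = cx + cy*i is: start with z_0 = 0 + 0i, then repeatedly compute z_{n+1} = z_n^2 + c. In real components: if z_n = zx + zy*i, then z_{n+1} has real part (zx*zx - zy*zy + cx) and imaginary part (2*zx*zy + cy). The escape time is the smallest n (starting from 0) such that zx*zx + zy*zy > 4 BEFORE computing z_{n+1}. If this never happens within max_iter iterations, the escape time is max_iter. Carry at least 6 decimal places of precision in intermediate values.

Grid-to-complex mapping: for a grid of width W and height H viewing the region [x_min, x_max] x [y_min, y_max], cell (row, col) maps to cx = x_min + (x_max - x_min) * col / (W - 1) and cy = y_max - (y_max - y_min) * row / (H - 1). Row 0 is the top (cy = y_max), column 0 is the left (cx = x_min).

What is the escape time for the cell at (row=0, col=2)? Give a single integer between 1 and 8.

z_0 = 0 + 0i, c = -0.3960 + 0.1900i
Iter 1: z = -0.3960 + 0.1900i, |z|^2 = 0.1929
Iter 2: z = -0.2753 + 0.0395i, |z|^2 = 0.0773
Iter 3: z = -0.3218 + 0.1682i, |z|^2 = 0.1318
Iter 4: z = -0.3208 + 0.0817i, |z|^2 = 0.1096
Iter 5: z = -0.2998 + 0.1376i, |z|^2 = 0.1088
Iter 6: z = -0.3251 + 0.1075i, |z|^2 = 0.1172
Iter 7: z = -0.3019 + 0.1201i, |z|^2 = 0.1056

Answer: 8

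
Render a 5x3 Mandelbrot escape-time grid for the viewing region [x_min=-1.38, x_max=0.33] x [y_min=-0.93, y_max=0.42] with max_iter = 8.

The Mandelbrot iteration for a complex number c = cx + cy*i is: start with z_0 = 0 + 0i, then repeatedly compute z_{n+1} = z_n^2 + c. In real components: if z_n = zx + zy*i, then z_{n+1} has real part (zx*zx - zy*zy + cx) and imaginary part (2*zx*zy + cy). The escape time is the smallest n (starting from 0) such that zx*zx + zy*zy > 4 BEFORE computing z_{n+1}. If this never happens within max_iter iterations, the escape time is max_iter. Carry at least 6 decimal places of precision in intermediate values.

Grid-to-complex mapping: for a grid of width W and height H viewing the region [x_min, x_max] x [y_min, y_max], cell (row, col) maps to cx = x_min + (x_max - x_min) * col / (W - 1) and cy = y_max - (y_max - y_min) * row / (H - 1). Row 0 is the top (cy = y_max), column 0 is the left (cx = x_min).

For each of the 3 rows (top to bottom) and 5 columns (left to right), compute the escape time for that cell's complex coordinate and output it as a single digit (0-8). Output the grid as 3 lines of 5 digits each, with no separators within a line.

(row=0, col=0): c = -1.3800 + 0.4200i → escape time 4
(row=0, col=1): c = -0.9525 + 0.4200i → escape time 6
(row=0, col=2): c = -0.5250 + 0.4200i → escape time 8
(row=0, col=3): c = -0.0975 + 0.4200i → escape time 8
(row=0, col=4): c = 0.3300 + 0.4200i → escape time 8
(row=1, col=0): c = -1.3800 + -0.2550i → escape time 6
(row=1, col=1): c = -0.9525 + -0.2550i → escape time 8
(row=1, col=2): c = -0.5250 + -0.2550i → escape time 8
(row=1, col=3): c = -0.0975 + -0.2550i → escape time 8
(row=1, col=4): c = 0.3300 + -0.2550i → escape time 8
(row=2, col=0): c = -1.3800 + -0.9300i → escape time 3
(row=2, col=1): c = -0.9525 + -0.9300i → escape time 3
(row=2, col=2): c = -0.5250 + -0.9300i → escape time 4
(row=2, col=3): c = -0.0975 + -0.9300i → escape time 8
(row=2, col=4): c = 0.3300 + -0.9300i → escape time 4

Answer: 46888
68888
33484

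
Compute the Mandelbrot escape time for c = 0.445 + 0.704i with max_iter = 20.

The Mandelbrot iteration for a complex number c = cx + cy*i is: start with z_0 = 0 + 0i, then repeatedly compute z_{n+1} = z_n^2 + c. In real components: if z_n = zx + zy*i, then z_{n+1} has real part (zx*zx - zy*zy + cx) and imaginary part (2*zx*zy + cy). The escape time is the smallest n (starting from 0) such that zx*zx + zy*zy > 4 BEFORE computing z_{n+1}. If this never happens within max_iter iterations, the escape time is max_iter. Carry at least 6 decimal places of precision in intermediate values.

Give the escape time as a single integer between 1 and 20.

z_0 = 0 + 0i, c = 0.4450 + 0.7040i
Iter 1: z = 0.4450 + 0.7040i, |z|^2 = 0.6936
Iter 2: z = 0.1474 + 1.3306i, |z|^2 = 1.7921
Iter 3: z = -1.3037 + 1.0963i, |z|^2 = 2.9013
Iter 4: z = 0.9427 + -2.1543i, |z|^2 = 5.5299
Escaped at iteration 4

Answer: 4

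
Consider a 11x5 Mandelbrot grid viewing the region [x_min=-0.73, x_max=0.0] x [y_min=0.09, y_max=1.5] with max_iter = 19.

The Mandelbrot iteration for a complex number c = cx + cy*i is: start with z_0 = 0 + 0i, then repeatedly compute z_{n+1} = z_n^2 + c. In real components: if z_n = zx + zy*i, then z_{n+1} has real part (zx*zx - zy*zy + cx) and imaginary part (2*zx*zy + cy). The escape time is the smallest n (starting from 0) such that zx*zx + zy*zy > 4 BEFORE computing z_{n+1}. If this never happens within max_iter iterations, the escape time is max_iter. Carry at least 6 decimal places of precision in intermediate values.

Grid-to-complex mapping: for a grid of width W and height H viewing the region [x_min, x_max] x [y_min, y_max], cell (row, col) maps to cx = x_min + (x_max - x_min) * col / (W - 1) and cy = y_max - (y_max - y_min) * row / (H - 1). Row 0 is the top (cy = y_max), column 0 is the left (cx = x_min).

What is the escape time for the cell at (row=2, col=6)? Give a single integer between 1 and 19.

z_0 = 0 + 0i, c = -0.2920 + 0.7950i
Iter 1: z = -0.2920 + 0.7950i, |z|^2 = 0.7173
Iter 2: z = -0.8388 + 0.3307i, |z|^2 = 0.8129
Iter 3: z = 0.3021 + 0.2402i, |z|^2 = 0.1490
Iter 4: z = -0.2584 + 0.9402i, |z|^2 = 0.9507
Iter 5: z = -1.1091 + 0.3091i, |z|^2 = 1.3257
Iter 6: z = 0.8426 + 0.1093i, |z|^2 = 0.7219
Iter 7: z = 0.4060 + 0.9792i, |z|^2 = 1.1237
Iter 8: z = -1.0860 + 1.5902i, |z|^2 = 3.7081
Iter 9: z = -1.6411 + -2.6590i, |z|^2 = 9.7634
Escaped at iteration 9

Answer: 9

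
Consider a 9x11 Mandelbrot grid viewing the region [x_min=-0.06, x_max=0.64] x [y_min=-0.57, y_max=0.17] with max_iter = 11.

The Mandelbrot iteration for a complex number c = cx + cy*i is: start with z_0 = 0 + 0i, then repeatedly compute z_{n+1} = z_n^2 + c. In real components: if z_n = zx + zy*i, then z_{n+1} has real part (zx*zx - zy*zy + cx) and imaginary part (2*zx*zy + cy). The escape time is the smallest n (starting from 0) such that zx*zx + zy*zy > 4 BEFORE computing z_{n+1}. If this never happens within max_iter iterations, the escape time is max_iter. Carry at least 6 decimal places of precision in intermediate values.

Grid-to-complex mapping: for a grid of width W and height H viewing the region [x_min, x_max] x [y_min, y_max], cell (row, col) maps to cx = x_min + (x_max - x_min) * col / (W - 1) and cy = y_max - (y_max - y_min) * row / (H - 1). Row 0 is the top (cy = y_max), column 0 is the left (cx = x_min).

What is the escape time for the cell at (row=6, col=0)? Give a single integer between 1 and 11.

z_0 = 0 + 0i, c = -0.0600 + -0.2740i
Iter 1: z = -0.0600 + -0.2740i, |z|^2 = 0.0787
Iter 2: z = -0.1315 + -0.2411i, |z|^2 = 0.0754
Iter 3: z = -0.1009 + -0.2106i, |z|^2 = 0.0545
Iter 4: z = -0.0942 + -0.2315i, |z|^2 = 0.0625
Iter 5: z = -0.1047 + -0.2304i, |z|^2 = 0.0640
Iter 6: z = -0.1021 + -0.2257i, |z|^2 = 0.0614
Iter 7: z = -0.1005 + -0.2279i, |z|^2 = 0.0620
Iter 8: z = -0.1018 + -0.2282i, |z|^2 = 0.0624
Iter 9: z = -0.1017 + -0.2275i, |z|^2 = 0.0621
Iter 10: z = -0.1014 + -0.2277i, |z|^2 = 0.0621

Answer: 11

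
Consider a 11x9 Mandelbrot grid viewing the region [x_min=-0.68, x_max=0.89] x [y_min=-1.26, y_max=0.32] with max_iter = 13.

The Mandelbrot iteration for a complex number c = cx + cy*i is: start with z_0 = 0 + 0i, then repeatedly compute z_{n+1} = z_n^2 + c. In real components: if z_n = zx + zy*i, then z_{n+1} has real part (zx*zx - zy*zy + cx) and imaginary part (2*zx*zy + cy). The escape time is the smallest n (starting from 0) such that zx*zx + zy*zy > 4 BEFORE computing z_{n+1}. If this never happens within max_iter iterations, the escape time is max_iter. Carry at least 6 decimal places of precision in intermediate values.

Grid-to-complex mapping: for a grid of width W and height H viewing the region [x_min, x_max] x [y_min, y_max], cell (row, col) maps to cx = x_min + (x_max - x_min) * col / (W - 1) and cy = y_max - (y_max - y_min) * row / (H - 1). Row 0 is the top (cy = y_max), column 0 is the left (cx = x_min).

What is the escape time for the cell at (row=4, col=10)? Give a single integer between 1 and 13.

Answer: 3

Derivation:
z_0 = 0 + 0i, c = 0.8900 + -0.4700i
Iter 1: z = 0.8900 + -0.4700i, |z|^2 = 1.0130
Iter 2: z = 1.4612 + -1.3066i, |z|^2 = 3.8423
Iter 3: z = 1.3179 + -4.2884i, |z|^2 = 20.1273
Escaped at iteration 3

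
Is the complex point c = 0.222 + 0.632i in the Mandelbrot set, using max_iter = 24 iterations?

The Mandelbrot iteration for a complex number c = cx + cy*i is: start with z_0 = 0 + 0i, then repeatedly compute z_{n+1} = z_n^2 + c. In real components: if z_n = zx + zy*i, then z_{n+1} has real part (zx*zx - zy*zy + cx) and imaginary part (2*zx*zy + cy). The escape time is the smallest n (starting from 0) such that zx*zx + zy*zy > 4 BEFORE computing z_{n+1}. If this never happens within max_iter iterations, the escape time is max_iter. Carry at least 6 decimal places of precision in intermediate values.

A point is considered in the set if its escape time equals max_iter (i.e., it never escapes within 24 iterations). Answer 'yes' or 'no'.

Answer: no

Derivation:
z_0 = 0 + 0i, c = 0.2220 + 0.6320i
Iter 1: z = 0.2220 + 0.6320i, |z|^2 = 0.4487
Iter 2: z = -0.1281 + 0.9126i, |z|^2 = 0.8493
Iter 3: z = -0.5944 + 0.3981i, |z|^2 = 0.5118
Iter 4: z = 0.4169 + 0.1587i, |z|^2 = 0.1990
Iter 5: z = 0.3706 + 0.7643i, |z|^2 = 0.7215
Iter 6: z = -0.2248 + 1.1985i, |z|^2 = 1.4869
Iter 7: z = -1.1638 + 0.0931i, |z|^2 = 1.3631
Iter 8: z = 1.5678 + 0.4153i, |z|^2 = 2.6304
Iter 9: z = 2.5074 + 1.9342i, |z|^2 = 10.0282
Escaped at iteration 9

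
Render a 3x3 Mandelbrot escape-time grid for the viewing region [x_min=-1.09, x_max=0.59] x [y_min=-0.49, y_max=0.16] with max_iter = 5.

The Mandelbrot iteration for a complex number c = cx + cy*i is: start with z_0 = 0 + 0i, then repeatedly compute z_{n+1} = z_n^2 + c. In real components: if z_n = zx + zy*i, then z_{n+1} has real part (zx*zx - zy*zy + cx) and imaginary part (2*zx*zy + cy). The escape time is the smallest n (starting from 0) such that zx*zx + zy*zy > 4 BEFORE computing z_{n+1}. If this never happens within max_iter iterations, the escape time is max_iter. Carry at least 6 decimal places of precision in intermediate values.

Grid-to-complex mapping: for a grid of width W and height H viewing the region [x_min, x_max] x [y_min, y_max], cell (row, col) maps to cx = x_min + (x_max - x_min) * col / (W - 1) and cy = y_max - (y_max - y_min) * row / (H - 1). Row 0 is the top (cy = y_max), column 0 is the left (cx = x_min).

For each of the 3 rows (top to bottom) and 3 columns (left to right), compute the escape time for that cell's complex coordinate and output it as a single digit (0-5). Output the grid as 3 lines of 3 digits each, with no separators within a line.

Answer: 554
554
554

Derivation:
(row=0, col=0): c = -1.0900 + 0.1600i → escape time 5
(row=0, col=1): c = -0.2500 + 0.1600i → escape time 5
(row=0, col=2): c = 0.5900 + 0.1600i → escape time 4
(row=1, col=0): c = -1.0900 + -0.1650i → escape time 5
(row=1, col=1): c = -0.2500 + -0.1650i → escape time 5
(row=1, col=2): c = 0.5900 + -0.1650i → escape time 4
(row=2, col=0): c = -1.0900 + -0.4900i → escape time 5
(row=2, col=1): c = -0.2500 + -0.4900i → escape time 5
(row=2, col=2): c = 0.5900 + -0.4900i → escape time 4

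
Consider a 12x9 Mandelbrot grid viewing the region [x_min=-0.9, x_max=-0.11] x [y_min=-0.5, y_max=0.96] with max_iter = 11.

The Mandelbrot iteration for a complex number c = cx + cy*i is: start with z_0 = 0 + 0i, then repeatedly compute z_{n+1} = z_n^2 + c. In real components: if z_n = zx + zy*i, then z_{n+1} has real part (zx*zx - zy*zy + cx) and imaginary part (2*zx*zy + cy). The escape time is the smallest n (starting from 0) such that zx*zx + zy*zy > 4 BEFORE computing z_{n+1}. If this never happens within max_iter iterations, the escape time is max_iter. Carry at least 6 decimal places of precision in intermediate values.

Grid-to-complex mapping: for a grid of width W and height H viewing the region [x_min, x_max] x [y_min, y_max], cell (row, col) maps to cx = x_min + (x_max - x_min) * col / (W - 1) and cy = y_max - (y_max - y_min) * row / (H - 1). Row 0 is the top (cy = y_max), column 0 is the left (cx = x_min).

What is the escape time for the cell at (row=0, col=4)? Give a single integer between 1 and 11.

Answer: 4

Derivation:
z_0 = 0 + 0i, c = -0.6127 + 0.9600i
Iter 1: z = -0.6127 + 0.9600i, |z|^2 = 1.2970
Iter 2: z = -1.1589 + -0.2164i, |z|^2 = 1.3899
Iter 3: z = 0.6835 + 1.4617i, |z|^2 = 2.6035
Iter 4: z = -2.2820 + 2.9580i, |z|^2 = 13.9572
Escaped at iteration 4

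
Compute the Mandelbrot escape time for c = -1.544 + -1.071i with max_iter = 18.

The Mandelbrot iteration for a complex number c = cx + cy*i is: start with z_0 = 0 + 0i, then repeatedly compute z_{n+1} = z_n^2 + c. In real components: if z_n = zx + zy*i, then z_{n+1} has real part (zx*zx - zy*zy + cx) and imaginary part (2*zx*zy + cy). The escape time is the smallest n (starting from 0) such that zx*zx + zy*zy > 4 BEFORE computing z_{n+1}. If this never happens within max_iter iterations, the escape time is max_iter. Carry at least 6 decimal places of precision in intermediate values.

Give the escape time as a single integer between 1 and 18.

Answer: 2

Derivation:
z_0 = 0 + 0i, c = -1.5440 + -1.0710i
Iter 1: z = -1.5440 + -1.0710i, |z|^2 = 3.5310
Iter 2: z = -0.3071 + 2.2362i, |z|^2 = 5.0951
Escaped at iteration 2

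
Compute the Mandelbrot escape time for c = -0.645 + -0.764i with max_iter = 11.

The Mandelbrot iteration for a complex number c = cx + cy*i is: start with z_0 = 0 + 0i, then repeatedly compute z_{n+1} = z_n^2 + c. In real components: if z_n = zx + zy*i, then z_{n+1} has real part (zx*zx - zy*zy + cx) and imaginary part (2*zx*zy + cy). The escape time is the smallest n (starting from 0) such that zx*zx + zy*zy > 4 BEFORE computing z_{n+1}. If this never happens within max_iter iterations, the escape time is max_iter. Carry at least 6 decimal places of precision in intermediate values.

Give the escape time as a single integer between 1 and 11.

z_0 = 0 + 0i, c = -0.6450 + -0.7640i
Iter 1: z = -0.6450 + -0.7640i, |z|^2 = 0.9997
Iter 2: z = -0.8127 + 0.2216i, |z|^2 = 0.7095
Iter 3: z = -0.0337 + -1.1241i, |z|^2 = 1.2648
Iter 4: z = -1.9075 + -0.6883i, |z|^2 = 4.1123
Escaped at iteration 4

Answer: 4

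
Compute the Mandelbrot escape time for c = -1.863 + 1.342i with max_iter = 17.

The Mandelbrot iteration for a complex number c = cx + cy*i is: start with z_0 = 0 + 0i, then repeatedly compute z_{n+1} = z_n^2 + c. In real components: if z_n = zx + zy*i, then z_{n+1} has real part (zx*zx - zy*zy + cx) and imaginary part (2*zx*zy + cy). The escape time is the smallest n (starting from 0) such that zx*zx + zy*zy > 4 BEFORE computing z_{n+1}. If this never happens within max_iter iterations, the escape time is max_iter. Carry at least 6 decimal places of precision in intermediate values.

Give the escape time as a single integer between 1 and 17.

z_0 = 0 + 0i, c = -1.8630 + 1.3420i
Iter 1: z = -1.8630 + 1.3420i, |z|^2 = 5.2717
Escaped at iteration 1

Answer: 1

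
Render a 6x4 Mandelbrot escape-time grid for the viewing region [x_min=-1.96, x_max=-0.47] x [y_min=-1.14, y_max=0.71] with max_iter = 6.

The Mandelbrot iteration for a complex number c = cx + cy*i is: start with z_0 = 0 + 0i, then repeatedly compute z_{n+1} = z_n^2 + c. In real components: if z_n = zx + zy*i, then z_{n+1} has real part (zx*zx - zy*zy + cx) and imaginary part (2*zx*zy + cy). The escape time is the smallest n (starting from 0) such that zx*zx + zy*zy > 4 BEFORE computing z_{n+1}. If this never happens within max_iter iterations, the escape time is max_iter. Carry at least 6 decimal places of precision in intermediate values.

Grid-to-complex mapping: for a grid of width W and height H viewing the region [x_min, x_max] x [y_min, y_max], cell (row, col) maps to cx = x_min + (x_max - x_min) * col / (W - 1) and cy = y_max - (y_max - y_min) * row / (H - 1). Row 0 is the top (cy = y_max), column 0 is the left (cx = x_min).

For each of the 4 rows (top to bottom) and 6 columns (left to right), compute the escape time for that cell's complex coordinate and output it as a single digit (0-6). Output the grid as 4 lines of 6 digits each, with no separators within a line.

(row=0, col=0): c = -1.9600 + 0.7100i → escape time 1
(row=0, col=1): c = -1.6620 + 0.7100i → escape time 3
(row=0, col=2): c = -1.3640 + 0.7100i → escape time 3
(row=0, col=3): c = -1.0660 + 0.7100i → escape time 3
(row=0, col=4): c = -0.7680 + 0.7100i → escape time 4
(row=0, col=5): c = -0.4700 + 0.7100i → escape time 6
(row=1, col=0): c = -1.9600 + 0.0933i → escape time 4
(row=1, col=1): c = -1.6620 + 0.0933i → escape time 6
(row=1, col=2): c = -1.3640 + 0.0933i → escape time 6
(row=1, col=3): c = -1.0660 + 0.0933i → escape time 6
(row=1, col=4): c = -0.7680 + 0.0933i → escape time 6
(row=1, col=5): c = -0.4700 + 0.0933i → escape time 6
(row=2, col=0): c = -1.9600 + -0.5233i → escape time 1
(row=2, col=1): c = -1.6620 + -0.5233i → escape time 3
(row=2, col=2): c = -1.3640 + -0.5233i → escape time 3
(row=2, col=3): c = -1.0660 + -0.5233i → escape time 5
(row=2, col=4): c = -0.7680 + -0.5233i → escape time 6
(row=2, col=5): c = -0.4700 + -0.5233i → escape time 6
(row=3, col=0): c = -1.9600 + -1.1400i → escape time 1
(row=3, col=1): c = -1.6620 + -1.1400i → escape time 1
(row=3, col=2): c = -1.3640 + -1.1400i → escape time 2
(row=3, col=3): c = -1.0660 + -1.1400i → escape time 3
(row=3, col=4): c = -0.7680 + -1.1400i → escape time 3
(row=3, col=5): c = -0.4700 + -1.1400i → escape time 3

Answer: 133346
466666
133566
112333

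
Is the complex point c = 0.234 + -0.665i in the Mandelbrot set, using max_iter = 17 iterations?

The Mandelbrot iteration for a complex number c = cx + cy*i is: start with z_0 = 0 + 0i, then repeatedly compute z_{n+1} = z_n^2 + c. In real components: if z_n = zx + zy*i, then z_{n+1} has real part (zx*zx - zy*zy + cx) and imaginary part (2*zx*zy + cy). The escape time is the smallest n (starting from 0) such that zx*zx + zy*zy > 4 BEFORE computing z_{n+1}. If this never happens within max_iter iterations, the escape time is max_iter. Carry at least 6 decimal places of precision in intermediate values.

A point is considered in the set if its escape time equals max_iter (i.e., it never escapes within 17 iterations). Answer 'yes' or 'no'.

z_0 = 0 + 0i, c = 0.2340 + -0.6650i
Iter 1: z = 0.2340 + -0.6650i, |z|^2 = 0.4970
Iter 2: z = -0.1535 + -0.9762i, |z|^2 = 0.9766
Iter 3: z = -0.6955 + -0.3654i, |z|^2 = 0.6171
Iter 4: z = 0.5842 + -0.1568i, |z|^2 = 0.3658
Iter 5: z = 0.5507 + -0.8482i, |z|^2 = 1.0227
Iter 6: z = -0.1822 + -1.5992i, |z|^2 = 2.5905
Iter 7: z = -2.2901 + -0.0821i, |z|^2 = 5.2512
Escaped at iteration 7

Answer: no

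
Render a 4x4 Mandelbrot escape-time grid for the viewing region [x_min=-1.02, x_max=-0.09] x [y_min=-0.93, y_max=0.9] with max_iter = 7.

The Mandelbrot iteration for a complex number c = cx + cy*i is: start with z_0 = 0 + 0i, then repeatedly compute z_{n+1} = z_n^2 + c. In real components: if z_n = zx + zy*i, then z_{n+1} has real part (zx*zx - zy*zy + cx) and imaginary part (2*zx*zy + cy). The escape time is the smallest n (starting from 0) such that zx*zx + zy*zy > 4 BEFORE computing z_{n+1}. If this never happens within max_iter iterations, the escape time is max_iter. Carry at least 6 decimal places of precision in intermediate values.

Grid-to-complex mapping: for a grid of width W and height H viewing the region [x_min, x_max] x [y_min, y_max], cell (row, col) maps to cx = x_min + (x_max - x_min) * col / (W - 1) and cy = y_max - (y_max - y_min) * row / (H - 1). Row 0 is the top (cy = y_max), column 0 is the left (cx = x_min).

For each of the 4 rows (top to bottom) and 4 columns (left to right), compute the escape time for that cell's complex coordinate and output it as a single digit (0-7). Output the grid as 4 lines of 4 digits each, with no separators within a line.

(row=0, col=0): c = -1.0200 + 0.9000i → escape time 3
(row=0, col=1): c = -0.7100 + 0.9000i → escape time 4
(row=0, col=2): c = -0.4000 + 0.9000i → escape time 5
(row=0, col=3): c = -0.0900 + 0.9000i → escape time 7
(row=1, col=0): c = -1.0200 + 0.2900i → escape time 7
(row=1, col=1): c = -0.7100 + 0.2900i → escape time 7
(row=1, col=2): c = -0.4000 + 0.2900i → escape time 7
(row=1, col=3): c = -0.0900 + 0.2900i → escape time 7
(row=2, col=0): c = -1.0200 + -0.3200i → escape time 7
(row=2, col=1): c = -0.7100 + -0.3200i → escape time 7
(row=2, col=2): c = -0.4000 + -0.3200i → escape time 7
(row=2, col=3): c = -0.0900 + -0.3200i → escape time 7
(row=3, col=0): c = -1.0200 + -0.9300i → escape time 3
(row=3, col=1): c = -0.7100 + -0.9300i → escape time 4
(row=3, col=2): c = -0.4000 + -0.9300i → escape time 5
(row=3, col=3): c = -0.0900 + -0.9300i → escape time 7

Answer: 3457
7777
7777
3457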